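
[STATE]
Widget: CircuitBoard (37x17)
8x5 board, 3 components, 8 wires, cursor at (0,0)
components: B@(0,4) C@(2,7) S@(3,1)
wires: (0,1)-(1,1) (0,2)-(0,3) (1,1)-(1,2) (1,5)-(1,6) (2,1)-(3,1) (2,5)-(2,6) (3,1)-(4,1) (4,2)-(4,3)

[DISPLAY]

   0 1 2 3 4 5 6 7                   
0  [.]  ·   · ─ ·   B                
        │                            
1       · ─ ·           · ─ ·        
                                     
2       ·               · ─ ·   C    
        │                            
3       S                            
        │                            
4       ·   · ─ ·                    
Cursor: (0,0)                        
                                     
                                     
                                     
                                     
                                     
                                     


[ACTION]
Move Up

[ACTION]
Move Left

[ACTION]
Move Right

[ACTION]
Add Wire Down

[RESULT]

   0 1 2 3 4 5 6 7                   
0      [.]  · ─ ·   B                
        │                            
1       · ─ ·           · ─ ·        
                                     
2       ·               · ─ ·   C    
        │                            
3       S                            
        │                            
4       ·   · ─ ·                    
Cursor: (0,1)                        
                                     
                                     
                                     
                                     
                                     
                                     


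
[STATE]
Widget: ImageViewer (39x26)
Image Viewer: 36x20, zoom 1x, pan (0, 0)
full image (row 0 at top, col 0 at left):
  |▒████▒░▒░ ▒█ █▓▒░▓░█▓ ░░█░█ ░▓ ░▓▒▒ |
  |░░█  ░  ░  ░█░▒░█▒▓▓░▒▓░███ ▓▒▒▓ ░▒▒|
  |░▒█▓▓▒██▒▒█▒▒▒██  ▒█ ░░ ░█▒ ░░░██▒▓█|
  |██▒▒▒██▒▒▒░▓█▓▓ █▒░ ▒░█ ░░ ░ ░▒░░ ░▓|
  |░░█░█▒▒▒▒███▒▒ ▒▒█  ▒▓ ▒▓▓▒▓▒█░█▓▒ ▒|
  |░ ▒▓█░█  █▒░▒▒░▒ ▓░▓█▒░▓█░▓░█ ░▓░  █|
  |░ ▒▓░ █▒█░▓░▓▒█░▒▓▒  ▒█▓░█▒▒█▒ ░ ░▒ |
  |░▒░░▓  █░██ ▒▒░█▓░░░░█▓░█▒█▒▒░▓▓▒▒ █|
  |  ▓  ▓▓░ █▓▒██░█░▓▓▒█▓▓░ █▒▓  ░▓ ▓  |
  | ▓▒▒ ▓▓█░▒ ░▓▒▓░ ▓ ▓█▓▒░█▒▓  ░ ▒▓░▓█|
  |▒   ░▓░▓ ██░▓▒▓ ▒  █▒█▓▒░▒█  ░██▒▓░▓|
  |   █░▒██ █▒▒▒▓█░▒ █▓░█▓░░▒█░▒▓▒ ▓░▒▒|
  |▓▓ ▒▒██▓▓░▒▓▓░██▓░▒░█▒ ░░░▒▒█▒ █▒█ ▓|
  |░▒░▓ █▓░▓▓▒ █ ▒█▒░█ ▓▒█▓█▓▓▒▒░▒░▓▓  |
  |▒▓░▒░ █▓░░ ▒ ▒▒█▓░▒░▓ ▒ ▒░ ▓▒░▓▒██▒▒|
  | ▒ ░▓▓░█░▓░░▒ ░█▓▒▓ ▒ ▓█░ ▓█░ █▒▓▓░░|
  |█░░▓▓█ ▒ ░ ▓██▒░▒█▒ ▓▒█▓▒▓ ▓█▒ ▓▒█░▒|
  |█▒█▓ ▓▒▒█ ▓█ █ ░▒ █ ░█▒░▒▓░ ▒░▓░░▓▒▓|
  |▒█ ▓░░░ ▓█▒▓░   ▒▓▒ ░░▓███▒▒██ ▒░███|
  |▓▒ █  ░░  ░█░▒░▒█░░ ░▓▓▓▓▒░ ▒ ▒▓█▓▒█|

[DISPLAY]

▒████▒░▒░ ▒█ █▓▒░▓░█▓ ░░█░█ ░▓ ░▓▒▒    
░░█  ░  ░  ░█░▒░█▒▓▓░▒▓░███ ▓▒▒▓ ░▒▒   
░▒█▓▓▒██▒▒█▒▒▒██  ▒█ ░░ ░█▒ ░░░██▒▓█   
██▒▒▒██▒▒▒░▓█▓▓ █▒░ ▒░█ ░░ ░ ░▒░░ ░▓   
░░█░█▒▒▒▒███▒▒ ▒▒█  ▒▓ ▒▓▓▒▓▒█░█▓▒ ▒   
░ ▒▓█░█  █▒░▒▒░▒ ▓░▓█▒░▓█░▓░█ ░▓░  █   
░ ▒▓░ █▒█░▓░▓▒█░▒▓▒  ▒█▓░█▒▒█▒ ░ ░▒    
░▒░░▓  █░██ ▒▒░█▓░░░░█▓░█▒█▒▒░▓▓▒▒ █   
  ▓  ▓▓░ █▓▒██░█░▓▓▒█▓▓░ █▒▓  ░▓ ▓     
 ▓▒▒ ▓▓█░▒ ░▓▒▓░ ▓ ▓█▓▒░█▒▓  ░ ▒▓░▓█   
▒   ░▓░▓ ██░▓▒▓ ▒  █▒█▓▒░▒█  ░██▒▓░▓   
   █░▒██ █▒▒▒▓█░▒ █▓░█▓░░▒█░▒▓▒ ▓░▒▒   
▓▓ ▒▒██▓▓░▒▓▓░██▓░▒░█▒ ░░░▒▒█▒ █▒█ ▓   
░▒░▓ █▓░▓▓▒ █ ▒█▒░█ ▓▒█▓█▓▓▒▒░▒░▓▓     
▒▓░▒░ █▓░░ ▒ ▒▒█▓░▒░▓ ▒ ▒░ ▓▒░▓▒██▒▒   
 ▒ ░▓▓░█░▓░░▒ ░█▓▒▓ ▒ ▓█░ ▓█░ █▒▓▓░░   
█░░▓▓█ ▒ ░ ▓██▒░▒█▒ ▓▒█▓▒▓ ▓█▒ ▓▒█░▒   
█▒█▓ ▓▒▒█ ▓█ █ ░▒ █ ░█▒░▒▓░ ▒░▓░░▓▒▓   
▒█ ▓░░░ ▓█▒▓░   ▒▓▒ ░░▓███▒▒██ ▒░███   
▓▒ █  ░░  ░█░▒░▒█░░ ░▓▓▓▓▒░ ▒ ▒▓█▓▒█   
                                       
                                       
                                       
                                       
                                       
                                       


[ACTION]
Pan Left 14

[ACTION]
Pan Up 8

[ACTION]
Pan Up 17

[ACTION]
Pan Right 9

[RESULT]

 ▒█ █▓▒░▓░█▓ ░░█░█ ░▓ ░▓▒▒             
  ░█░▒░█▒▓▓░▒▓░███ ▓▒▒▓ ░▒▒            
▒█▒▒▒██  ▒█ ░░ ░█▒ ░░░██▒▓█            
▒░▓█▓▓ █▒░ ▒░█ ░░ ░ ░▒░░ ░▓            
███▒▒ ▒▒█  ▒▓ ▒▓▓▒▓▒█░█▓▒ ▒            
█▒░▒▒░▒ ▓░▓█▒░▓█░▓░█ ░▓░  █            
░▓░▓▒█░▒▓▒  ▒█▓░█▒▒█▒ ░ ░▒             
██ ▒▒░█▓░░░░█▓░█▒█▒▒░▓▓▒▒ █            
█▓▒██░█░▓▓▒█▓▓░ █▒▓  ░▓ ▓              
▒ ░▓▒▓░ ▓ ▓█▓▒░█▒▓  ░ ▒▓░▓█            
██░▓▒▓ ▒  █▒█▓▒░▒█  ░██▒▓░▓            
█▒▒▒▓█░▒ █▓░█▓░░▒█░▒▓▒ ▓░▒▒            
░▒▓▓░██▓░▒░█▒ ░░░▒▒█▒ █▒█ ▓            
▓▒ █ ▒█▒░█ ▓▒█▓█▓▓▒▒░▒░▓▓              
░ ▒ ▒▒█▓░▒░▓ ▒ ▒░ ▓▒░▓▒██▒▒            
▓░░▒ ░█▓▒▓ ▒ ▓█░ ▓█░ █▒▓▓░░            
░ ▓██▒░▒█▒ ▓▒█▓▒▓ ▓█▒ ▓▒█░▒            
 ▓█ █ ░▒ █ ░█▒░▒▓░ ▒░▓░░▓▒▓            
█▒▓░   ▒▓▒ ░░▓███▒▒██ ▒░███            
 ░█░▒░▒█░░ ░▓▓▓▓▒░ ▒ ▒▓█▓▒█            
                                       
                                       
                                       
                                       
                                       
                                       


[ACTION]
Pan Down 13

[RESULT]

▓▒ █ ▒█▒░█ ▓▒█▓█▓▓▒▒░▒░▓▓              
░ ▒ ▒▒█▓░▒░▓ ▒ ▒░ ▓▒░▓▒██▒▒            
▓░░▒ ░█▓▒▓ ▒ ▓█░ ▓█░ █▒▓▓░░            
░ ▓██▒░▒█▒ ▓▒█▓▒▓ ▓█▒ ▓▒█░▒            
 ▓█ █ ░▒ █ ░█▒░▒▓░ ▒░▓░░▓▒▓            
█▒▓░   ▒▓▒ ░░▓███▒▒██ ▒░███            
 ░█░▒░▒█░░ ░▓▓▓▓▒░ ▒ ▒▓█▓▒█            
                                       
                                       
                                       
                                       
                                       
                                       
                                       
                                       
                                       
                                       
                                       
                                       
                                       
                                       
                                       
                                       
                                       
                                       
                                       


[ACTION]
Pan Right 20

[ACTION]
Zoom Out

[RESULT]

░▒░▓▓                                  
░▓▒██▒▒                                
 █▒▓▓░░                                
▒ ▓▒█░▒                                
░▓░░▓▒▓                                
█ ▒░███                                
 ▒▓█▓▒█                                
                                       
                                       
                                       
                                       
                                       
                                       
                                       
                                       
                                       
                                       
                                       
                                       
                                       
                                       
                                       
                                       
                                       
                                       
                                       


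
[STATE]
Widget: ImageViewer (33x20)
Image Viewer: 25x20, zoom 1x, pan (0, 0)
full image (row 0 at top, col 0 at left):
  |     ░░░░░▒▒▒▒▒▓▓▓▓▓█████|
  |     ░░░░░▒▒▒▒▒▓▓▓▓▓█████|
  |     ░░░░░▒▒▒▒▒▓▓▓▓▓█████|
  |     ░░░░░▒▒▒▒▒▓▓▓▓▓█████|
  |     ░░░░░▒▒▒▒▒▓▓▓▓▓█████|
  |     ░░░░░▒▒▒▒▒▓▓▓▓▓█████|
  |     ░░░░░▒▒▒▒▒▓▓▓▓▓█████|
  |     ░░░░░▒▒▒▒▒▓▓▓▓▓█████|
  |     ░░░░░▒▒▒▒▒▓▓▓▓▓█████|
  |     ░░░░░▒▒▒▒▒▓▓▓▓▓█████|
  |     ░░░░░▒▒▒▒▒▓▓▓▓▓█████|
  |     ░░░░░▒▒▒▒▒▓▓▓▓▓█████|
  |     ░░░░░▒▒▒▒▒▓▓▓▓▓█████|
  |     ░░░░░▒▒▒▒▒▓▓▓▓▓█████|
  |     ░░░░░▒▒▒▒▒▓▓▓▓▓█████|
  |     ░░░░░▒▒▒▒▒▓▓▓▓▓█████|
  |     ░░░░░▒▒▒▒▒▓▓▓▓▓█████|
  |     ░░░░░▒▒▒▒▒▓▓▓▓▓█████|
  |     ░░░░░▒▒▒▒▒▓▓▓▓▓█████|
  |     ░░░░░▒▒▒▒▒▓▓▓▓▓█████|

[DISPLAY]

     ░░░░░▒▒▒▒▒▓▓▓▓▓█████        
     ░░░░░▒▒▒▒▒▓▓▓▓▓█████        
     ░░░░░▒▒▒▒▒▓▓▓▓▓█████        
     ░░░░░▒▒▒▒▒▓▓▓▓▓█████        
     ░░░░░▒▒▒▒▒▓▓▓▓▓█████        
     ░░░░░▒▒▒▒▒▓▓▓▓▓█████        
     ░░░░░▒▒▒▒▒▓▓▓▓▓█████        
     ░░░░░▒▒▒▒▒▓▓▓▓▓█████        
     ░░░░░▒▒▒▒▒▓▓▓▓▓█████        
     ░░░░░▒▒▒▒▒▓▓▓▓▓█████        
     ░░░░░▒▒▒▒▒▓▓▓▓▓█████        
     ░░░░░▒▒▒▒▒▓▓▓▓▓█████        
     ░░░░░▒▒▒▒▒▓▓▓▓▓█████        
     ░░░░░▒▒▒▒▒▓▓▓▓▓█████        
     ░░░░░▒▒▒▒▒▓▓▓▓▓█████        
     ░░░░░▒▒▒▒▒▓▓▓▓▓█████        
     ░░░░░▒▒▒▒▒▓▓▓▓▓█████        
     ░░░░░▒▒▒▒▒▓▓▓▓▓█████        
     ░░░░░▒▒▒▒▒▓▓▓▓▓█████        
     ░░░░░▒▒▒▒▒▓▓▓▓▓█████        


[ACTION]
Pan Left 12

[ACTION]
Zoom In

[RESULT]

          ░░░░░░░░░░▒▒▒▒▒▒▒▒▒▒▓▓▓
          ░░░░░░░░░░▒▒▒▒▒▒▒▒▒▒▓▓▓
          ░░░░░░░░░░▒▒▒▒▒▒▒▒▒▒▓▓▓
          ░░░░░░░░░░▒▒▒▒▒▒▒▒▒▒▓▓▓
          ░░░░░░░░░░▒▒▒▒▒▒▒▒▒▒▓▓▓
          ░░░░░░░░░░▒▒▒▒▒▒▒▒▒▒▓▓▓
          ░░░░░░░░░░▒▒▒▒▒▒▒▒▒▒▓▓▓
          ░░░░░░░░░░▒▒▒▒▒▒▒▒▒▒▓▓▓
          ░░░░░░░░░░▒▒▒▒▒▒▒▒▒▒▓▓▓
          ░░░░░░░░░░▒▒▒▒▒▒▒▒▒▒▓▓▓
          ░░░░░░░░░░▒▒▒▒▒▒▒▒▒▒▓▓▓
          ░░░░░░░░░░▒▒▒▒▒▒▒▒▒▒▓▓▓
          ░░░░░░░░░░▒▒▒▒▒▒▒▒▒▒▓▓▓
          ░░░░░░░░░░▒▒▒▒▒▒▒▒▒▒▓▓▓
          ░░░░░░░░░░▒▒▒▒▒▒▒▒▒▒▓▓▓
          ░░░░░░░░░░▒▒▒▒▒▒▒▒▒▒▓▓▓
          ░░░░░░░░░░▒▒▒▒▒▒▒▒▒▒▓▓▓
          ░░░░░░░░░░▒▒▒▒▒▒▒▒▒▒▓▓▓
          ░░░░░░░░░░▒▒▒▒▒▒▒▒▒▒▓▓▓
          ░░░░░░░░░░▒▒▒▒▒▒▒▒▒▒▓▓▓


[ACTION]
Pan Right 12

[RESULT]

░░░░░░░░▒▒▒▒▒▒▒▒▒▒▓▓▓▓▓▓▓▓▓▓█████
░░░░░░░░▒▒▒▒▒▒▒▒▒▒▓▓▓▓▓▓▓▓▓▓█████
░░░░░░░░▒▒▒▒▒▒▒▒▒▒▓▓▓▓▓▓▓▓▓▓█████
░░░░░░░░▒▒▒▒▒▒▒▒▒▒▓▓▓▓▓▓▓▓▓▓█████
░░░░░░░░▒▒▒▒▒▒▒▒▒▒▓▓▓▓▓▓▓▓▓▓█████
░░░░░░░░▒▒▒▒▒▒▒▒▒▒▓▓▓▓▓▓▓▓▓▓█████
░░░░░░░░▒▒▒▒▒▒▒▒▒▒▓▓▓▓▓▓▓▓▓▓█████
░░░░░░░░▒▒▒▒▒▒▒▒▒▒▓▓▓▓▓▓▓▓▓▓█████
░░░░░░░░▒▒▒▒▒▒▒▒▒▒▓▓▓▓▓▓▓▓▓▓█████
░░░░░░░░▒▒▒▒▒▒▒▒▒▒▓▓▓▓▓▓▓▓▓▓█████
░░░░░░░░▒▒▒▒▒▒▒▒▒▒▓▓▓▓▓▓▓▓▓▓█████
░░░░░░░░▒▒▒▒▒▒▒▒▒▒▓▓▓▓▓▓▓▓▓▓█████
░░░░░░░░▒▒▒▒▒▒▒▒▒▒▓▓▓▓▓▓▓▓▓▓█████
░░░░░░░░▒▒▒▒▒▒▒▒▒▒▓▓▓▓▓▓▓▓▓▓█████
░░░░░░░░▒▒▒▒▒▒▒▒▒▒▓▓▓▓▓▓▓▓▓▓█████
░░░░░░░░▒▒▒▒▒▒▒▒▒▒▓▓▓▓▓▓▓▓▓▓█████
░░░░░░░░▒▒▒▒▒▒▒▒▒▒▓▓▓▓▓▓▓▓▓▓█████
░░░░░░░░▒▒▒▒▒▒▒▒▒▒▓▓▓▓▓▓▓▓▓▓█████
░░░░░░░░▒▒▒▒▒▒▒▒▒▒▓▓▓▓▓▓▓▓▓▓█████
░░░░░░░░▒▒▒▒▒▒▒▒▒▒▓▓▓▓▓▓▓▓▓▓█████


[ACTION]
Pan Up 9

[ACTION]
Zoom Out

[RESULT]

▒▒▒▓▓▓▓▓█████                    
▒▒▒▓▓▓▓▓█████                    
▒▒▒▓▓▓▓▓█████                    
▒▒▒▓▓▓▓▓█████                    
▒▒▒▓▓▓▓▓█████                    
▒▒▒▓▓▓▓▓█████                    
▒▒▒▓▓▓▓▓█████                    
▒▒▒▓▓▓▓▓█████                    
▒▒▒▓▓▓▓▓█████                    
▒▒▒▓▓▓▓▓█████                    
▒▒▒▓▓▓▓▓█████                    
▒▒▒▓▓▓▓▓█████                    
▒▒▒▓▓▓▓▓█████                    
▒▒▒▓▓▓▓▓█████                    
▒▒▒▓▓▓▓▓█████                    
▒▒▒▓▓▓▓▓█████                    
▒▒▒▓▓▓▓▓█████                    
▒▒▒▓▓▓▓▓█████                    
▒▒▒▓▓▓▓▓█████                    
▒▒▒▓▓▓▓▓█████                    


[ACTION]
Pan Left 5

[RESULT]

░░░▒▒▒▒▒▓▓▓▓▓█████               
░░░▒▒▒▒▒▓▓▓▓▓█████               
░░░▒▒▒▒▒▓▓▓▓▓█████               
░░░▒▒▒▒▒▓▓▓▓▓█████               
░░░▒▒▒▒▒▓▓▓▓▓█████               
░░░▒▒▒▒▒▓▓▓▓▓█████               
░░░▒▒▒▒▒▓▓▓▓▓█████               
░░░▒▒▒▒▒▓▓▓▓▓█████               
░░░▒▒▒▒▒▓▓▓▓▓█████               
░░░▒▒▒▒▒▓▓▓▓▓█████               
░░░▒▒▒▒▒▓▓▓▓▓█████               
░░░▒▒▒▒▒▓▓▓▓▓█████               
░░░▒▒▒▒▒▓▓▓▓▓█████               
░░░▒▒▒▒▒▓▓▓▓▓█████               
░░░▒▒▒▒▒▓▓▓▓▓█████               
░░░▒▒▒▒▒▓▓▓▓▓█████               
░░░▒▒▒▒▒▓▓▓▓▓█████               
░░░▒▒▒▒▒▓▓▓▓▓█████               
░░░▒▒▒▒▒▓▓▓▓▓█████               
░░░▒▒▒▒▒▓▓▓▓▓█████               


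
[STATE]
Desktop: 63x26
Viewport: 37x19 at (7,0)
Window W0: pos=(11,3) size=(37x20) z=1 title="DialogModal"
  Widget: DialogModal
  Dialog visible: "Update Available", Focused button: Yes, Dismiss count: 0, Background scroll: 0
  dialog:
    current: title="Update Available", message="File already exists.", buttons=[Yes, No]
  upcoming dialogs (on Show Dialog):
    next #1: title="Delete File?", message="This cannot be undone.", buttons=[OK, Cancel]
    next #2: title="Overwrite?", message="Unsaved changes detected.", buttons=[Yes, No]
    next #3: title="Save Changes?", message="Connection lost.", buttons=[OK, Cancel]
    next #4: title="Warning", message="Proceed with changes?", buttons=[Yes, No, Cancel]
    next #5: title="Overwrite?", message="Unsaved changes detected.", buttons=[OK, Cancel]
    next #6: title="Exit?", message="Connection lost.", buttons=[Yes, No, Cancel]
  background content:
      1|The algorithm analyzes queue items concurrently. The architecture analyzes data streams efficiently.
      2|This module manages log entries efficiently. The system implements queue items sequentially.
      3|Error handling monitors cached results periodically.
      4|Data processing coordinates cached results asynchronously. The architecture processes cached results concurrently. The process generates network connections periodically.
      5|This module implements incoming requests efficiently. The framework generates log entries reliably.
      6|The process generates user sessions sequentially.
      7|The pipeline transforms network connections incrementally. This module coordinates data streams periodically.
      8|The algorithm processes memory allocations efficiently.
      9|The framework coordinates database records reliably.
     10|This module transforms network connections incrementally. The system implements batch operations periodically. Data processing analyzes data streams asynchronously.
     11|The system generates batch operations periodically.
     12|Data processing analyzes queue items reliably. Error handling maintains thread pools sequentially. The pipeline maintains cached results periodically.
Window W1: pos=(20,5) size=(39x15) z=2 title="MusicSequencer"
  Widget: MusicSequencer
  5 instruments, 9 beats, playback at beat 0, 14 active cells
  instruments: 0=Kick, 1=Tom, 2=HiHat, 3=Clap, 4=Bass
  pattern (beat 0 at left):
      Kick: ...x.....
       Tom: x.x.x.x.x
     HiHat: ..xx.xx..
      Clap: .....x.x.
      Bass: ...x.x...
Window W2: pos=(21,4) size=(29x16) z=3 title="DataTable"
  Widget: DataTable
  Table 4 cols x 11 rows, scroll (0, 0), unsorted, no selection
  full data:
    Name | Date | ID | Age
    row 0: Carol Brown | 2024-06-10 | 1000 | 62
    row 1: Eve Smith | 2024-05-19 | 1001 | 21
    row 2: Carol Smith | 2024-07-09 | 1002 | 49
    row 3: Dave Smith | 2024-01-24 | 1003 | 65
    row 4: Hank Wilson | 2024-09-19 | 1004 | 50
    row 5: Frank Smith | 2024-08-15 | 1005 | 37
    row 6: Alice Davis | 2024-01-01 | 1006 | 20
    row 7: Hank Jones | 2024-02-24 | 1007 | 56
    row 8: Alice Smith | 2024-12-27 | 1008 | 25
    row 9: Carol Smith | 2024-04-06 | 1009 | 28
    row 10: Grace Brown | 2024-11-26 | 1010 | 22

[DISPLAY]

                                     
                                     
                                     
    ┏━━━━━━━━━━━━━━━━━━━━━━━━━━━━━━━━
    ┃ DialogMo┏━━━━━━━━━━━━━━━━━━━━━━
    ┠────────┏┃ DataTable            
    ┃The algo┃┠──────────────────────
    ┃This mod┠┃Name       │Date      
    ┃Error ha┃┃───────────┼──────────
    ┃Data pro┃┃Carol Brown│2024-06-10
    ┃This mod┃┃Eve Smith  │2024-05-19
    ┃The p┌──┃┃Carol Smith│2024-07-09
    ┃The p│  ┃┃Dave Smith │2024-01-24
    ┃The a│ F┃┃Hank Wilson│2024-09-19
    ┃The f│  ┃┃Frank Smith│2024-08-15
    ┃This └──┃┃Alice Davis│2024-01-01
    ┃The syst┃┃Hank Jones │2024-02-24
    ┃Data pro┃┃Alice Smith│2024-12-27
    ┃        ┃┃Carol Smith│2024-04-06


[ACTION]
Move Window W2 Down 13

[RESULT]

                                     
                                     
                                     
    ┏━━━━━━━━━━━━━━━━━━━━━━━━━━━━━━━━
    ┃ DialogModal                    
    ┠────────┏━━━━━━━━━━━━━━━━━━━━━━━
    ┃The algo┃ MusicSequencer        
    ┃This mod┠───────────────────────
    ┃Error ha┃      ▼12345678        
    ┃Data pro┃  Kick···█·····        
    ┃This mod┃┏━━━━━━━━━━━━━━━━━━━━━━
    ┃The p┌──┃┃ DataTable            
    ┃The p│  ┃┠──────────────────────
    ┃The a│ F┃┃Name       │Date      
    ┃The f│  ┃┃───────────┼──────────
    ┃This └──┃┃Carol Brown│2024-06-10
    ┃The syst┃┃Eve Smith  │2024-05-19
    ┃Data pro┃┃Carol Smith│2024-07-09
    ┃        ┃┃Dave Smith │2024-01-24


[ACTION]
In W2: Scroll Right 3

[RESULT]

                                     
                                     
                                     
    ┏━━━━━━━━━━━━━━━━━━━━━━━━━━━━━━━━
    ┃ DialogModal                    
    ┠────────┏━━━━━━━━━━━━━━━━━━━━━━━
    ┃The algo┃ MusicSequencer        
    ┃This mod┠───────────────────────
    ┃Error ha┃      ▼12345678        
    ┃Data pro┃  Kick···█·····        
    ┃This mod┃┏━━━━━━━━━━━━━━━━━━━━━━
    ┃The p┌──┃┃ DataTable            
    ┃The p│  ┃┠──────────────────────
    ┃The a│ F┃┃e       │Date      │ID
    ┃The f│  ┃┃────────┼──────────┼──
    ┃This └──┃┃ol Brown│2024-06-10│10
    ┃The syst┃┃ Smith  │2024-05-19│10
    ┃Data pro┃┃ol Smith│2024-07-09│10
    ┃        ┃┃e Smith │2024-01-24│10


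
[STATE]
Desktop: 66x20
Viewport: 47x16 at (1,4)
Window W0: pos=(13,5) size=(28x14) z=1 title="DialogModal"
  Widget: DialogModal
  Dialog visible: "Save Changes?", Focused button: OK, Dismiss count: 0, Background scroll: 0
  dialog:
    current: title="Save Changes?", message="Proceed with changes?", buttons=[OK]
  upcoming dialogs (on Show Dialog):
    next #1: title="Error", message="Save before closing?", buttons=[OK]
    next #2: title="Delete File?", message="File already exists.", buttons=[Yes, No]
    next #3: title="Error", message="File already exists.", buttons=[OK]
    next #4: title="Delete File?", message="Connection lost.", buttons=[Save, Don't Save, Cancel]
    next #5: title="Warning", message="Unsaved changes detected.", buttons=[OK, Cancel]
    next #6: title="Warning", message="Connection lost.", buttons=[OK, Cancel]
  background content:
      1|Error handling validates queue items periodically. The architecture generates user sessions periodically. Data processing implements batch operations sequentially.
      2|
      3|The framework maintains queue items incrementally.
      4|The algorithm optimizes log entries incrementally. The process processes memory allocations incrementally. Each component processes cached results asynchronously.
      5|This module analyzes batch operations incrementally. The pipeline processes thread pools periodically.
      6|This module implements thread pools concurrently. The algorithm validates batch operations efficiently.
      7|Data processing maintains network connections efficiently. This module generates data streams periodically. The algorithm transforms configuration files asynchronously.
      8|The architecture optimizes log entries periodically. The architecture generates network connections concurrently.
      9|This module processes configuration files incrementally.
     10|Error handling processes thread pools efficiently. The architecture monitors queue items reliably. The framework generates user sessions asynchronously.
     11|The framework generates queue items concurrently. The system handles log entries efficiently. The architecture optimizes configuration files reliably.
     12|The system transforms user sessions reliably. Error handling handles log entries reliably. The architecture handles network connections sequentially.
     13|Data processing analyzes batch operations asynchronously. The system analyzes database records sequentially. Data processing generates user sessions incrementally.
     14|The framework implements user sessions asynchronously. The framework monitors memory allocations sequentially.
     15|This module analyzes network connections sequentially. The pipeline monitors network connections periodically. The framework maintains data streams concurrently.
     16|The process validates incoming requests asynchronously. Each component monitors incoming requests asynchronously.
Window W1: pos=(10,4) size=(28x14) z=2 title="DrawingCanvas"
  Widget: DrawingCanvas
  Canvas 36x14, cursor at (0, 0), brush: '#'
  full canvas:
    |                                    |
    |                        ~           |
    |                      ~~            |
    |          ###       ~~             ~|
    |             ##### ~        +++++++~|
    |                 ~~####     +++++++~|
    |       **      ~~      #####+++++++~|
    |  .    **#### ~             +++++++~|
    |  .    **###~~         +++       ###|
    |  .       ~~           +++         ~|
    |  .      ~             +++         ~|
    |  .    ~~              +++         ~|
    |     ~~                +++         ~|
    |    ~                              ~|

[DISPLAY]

         ┏━━━━━━━━━━━━━━━━━━━━━━━━━━┓          
         ┃ DrawingCanvas            ┃━━┓       
         ┠──────────────────────────┨  ┃       
         ┃+                         ┃──┨       
         ┃                        ~ ┃ q┃       
         ┃                      ~~  ┃  ┃       
         ┃          ###       ~~    ┃qu┃       
         ┃             ##### ~      ┃lo┃       
         ┃                 ~~####   ┃ch┃       
         ┃       **      ~~      ###┃hr┃       
         ┃  .    **#### ~           ┃s ┃       
         ┃  .    **###~~         +++┃es┃       
         ┃  .       ~~           +++┃nf┃       
         ┗━━━━━━━━━━━━━━━━━━━━━━━━━━┛ t┃       
            ┗━━━━━━━━━━━━━━━━━━━━━━━━━━┛       
                                               


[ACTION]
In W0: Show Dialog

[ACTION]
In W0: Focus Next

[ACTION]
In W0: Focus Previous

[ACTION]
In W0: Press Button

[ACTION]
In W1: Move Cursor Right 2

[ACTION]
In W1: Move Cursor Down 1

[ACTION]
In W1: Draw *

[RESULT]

         ┏━━━━━━━━━━━━━━━━━━━━━━━━━━┓          
         ┃ DrawingCanvas            ┃━━┓       
         ┠──────────────────────────┨  ┃       
         ┃                          ┃──┨       
         ┃  *                     ~ ┃ q┃       
         ┃                      ~~  ┃  ┃       
         ┃          ###       ~~    ┃qu┃       
         ┃             ##### ~      ┃lo┃       
         ┃                 ~~####   ┃ch┃       
         ┃       **      ~~      ###┃hr┃       
         ┃  .    **#### ~           ┃s ┃       
         ┃  .    **###~~         +++┃es┃       
         ┃  .       ~~           +++┃nf┃       
         ┗━━━━━━━━━━━━━━━━━━━━━━━━━━┛ t┃       
            ┗━━━━━━━━━━━━━━━━━━━━━━━━━━┛       
                                               


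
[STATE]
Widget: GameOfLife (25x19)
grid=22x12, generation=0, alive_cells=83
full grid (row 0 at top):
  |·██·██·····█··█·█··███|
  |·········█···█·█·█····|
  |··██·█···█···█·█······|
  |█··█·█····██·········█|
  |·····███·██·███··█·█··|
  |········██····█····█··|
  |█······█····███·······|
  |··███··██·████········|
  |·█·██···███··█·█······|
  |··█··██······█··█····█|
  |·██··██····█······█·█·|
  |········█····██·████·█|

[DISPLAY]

Gen: 0                   
·██·██·····█··█·█··███   
·········█···█·█·█····   
··██·█···█···█·█······   
█··█·█····██·········█   
·····███·██·███··█·█··   
········██····█····█··   
█······█····███·······   
··███··██·████········   
·█·██···███··█·█······   
··█··██······█··█····█   
·██··██····█······█·█·   
········█····██·████·█   
                         
                         
                         
                         
                         
                         


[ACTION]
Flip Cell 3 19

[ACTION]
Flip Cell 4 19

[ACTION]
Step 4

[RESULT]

Gen: 4                   
··············██······   
··█·······████·█······   
·█·█·····█··█·█·······   
··███····██·█·█·······   
··██······█···██······   
··█········██·█·······   
····███··█··██········   
····█····█·██·········   
·█········█·██········   
·█···█····█·█·········   
·····█··███···█·····██   
······█··██·██······██   
                         
                         
                         
                         
                         
                         


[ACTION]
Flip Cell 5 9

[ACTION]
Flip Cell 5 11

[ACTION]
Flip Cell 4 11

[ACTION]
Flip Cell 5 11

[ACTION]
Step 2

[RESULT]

Gen: 6                   
··········█··███······   
··········█·····█·····   
·███·····█··█·██······   
██████················   
·██·█·················   
··█·····██····██······   
········███···········   
···███················   
·········███··········   
··········█·██········   
·······█··█·██······██   
·······█·█·██·······██   
                         
                         
                         
                         
                         
                         


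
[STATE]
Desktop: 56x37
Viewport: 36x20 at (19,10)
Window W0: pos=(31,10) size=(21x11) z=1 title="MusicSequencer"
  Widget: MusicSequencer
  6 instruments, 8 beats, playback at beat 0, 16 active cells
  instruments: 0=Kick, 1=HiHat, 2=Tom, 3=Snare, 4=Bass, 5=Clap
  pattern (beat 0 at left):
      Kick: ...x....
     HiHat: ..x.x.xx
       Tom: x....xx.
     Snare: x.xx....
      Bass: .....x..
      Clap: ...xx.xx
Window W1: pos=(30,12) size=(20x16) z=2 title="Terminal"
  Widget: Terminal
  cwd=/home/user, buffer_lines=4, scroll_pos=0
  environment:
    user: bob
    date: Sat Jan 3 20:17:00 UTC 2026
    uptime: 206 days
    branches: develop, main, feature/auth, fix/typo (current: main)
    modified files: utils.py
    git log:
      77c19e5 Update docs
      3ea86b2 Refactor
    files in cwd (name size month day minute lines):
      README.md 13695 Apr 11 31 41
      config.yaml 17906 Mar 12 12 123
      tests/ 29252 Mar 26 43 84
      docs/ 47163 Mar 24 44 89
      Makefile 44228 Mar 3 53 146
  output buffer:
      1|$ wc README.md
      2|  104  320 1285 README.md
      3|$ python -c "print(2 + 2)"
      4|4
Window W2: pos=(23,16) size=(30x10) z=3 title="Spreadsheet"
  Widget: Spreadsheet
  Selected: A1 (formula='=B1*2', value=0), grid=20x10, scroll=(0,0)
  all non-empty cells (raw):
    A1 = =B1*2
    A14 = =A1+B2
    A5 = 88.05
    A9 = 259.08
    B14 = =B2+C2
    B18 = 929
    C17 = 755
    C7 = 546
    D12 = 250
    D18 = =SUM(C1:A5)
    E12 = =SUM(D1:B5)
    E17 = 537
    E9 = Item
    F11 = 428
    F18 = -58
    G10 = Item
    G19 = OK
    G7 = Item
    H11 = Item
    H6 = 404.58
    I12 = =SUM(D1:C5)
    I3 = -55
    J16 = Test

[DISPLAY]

            ┏━━━━━━━━━━━━━━━━━━━┓   
            ┃ MusicSequencer    ┃   
           ┏━━━━━━━━━━━━━━━━━━┓─┨   
           ┃ Terminal         ┃ ┃   
           ┠──────────────────┨ ┃   
           ┃$ wc README.md    ┃ ┃   
    ┏━━━━━━━━━━━━━━━━━━━━━━━━━━━━┓  
    ┃ Spreadsheet                ┃  
    ┠────────────────────────────┨  
    ┃A1: =B1*2                   ┃  
    ┃       A       B       C    ┃  
    ┃----------------------------┃  
    ┃  1      [0]       0       0┃  
    ┃  2        0       0       0┃  
    ┃  3        0       0       0┃  
    ┗━━━━━━━━━━━━━━━━━━━━━━━━━━━━┛  
           ┃                  ┃     
           ┗━━━━━━━━━━━━━━━━━━┛     
                                    
                                    


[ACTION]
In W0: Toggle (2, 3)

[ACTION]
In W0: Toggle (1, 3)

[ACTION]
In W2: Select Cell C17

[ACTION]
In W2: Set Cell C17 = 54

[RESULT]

            ┏━━━━━━━━━━━━━━━━━━━┓   
            ┃ MusicSequencer    ┃   
           ┏━━━━━━━━━━━━━━━━━━┓─┨   
           ┃ Terminal         ┃ ┃   
           ┠──────────────────┨ ┃   
           ┃$ wc README.md    ┃ ┃   
    ┏━━━━━━━━━━━━━━━━━━━━━━━━━━━━┓  
    ┃ Spreadsheet                ┃  
    ┠────────────────────────────┨  
    ┃C17: 54                     ┃  
    ┃       A       B       C    ┃  
    ┃----------------------------┃  
    ┃  1        0       0       0┃  
    ┃  2        0       0       0┃  
    ┃  3        0       0       0┃  
    ┗━━━━━━━━━━━━━━━━━━━━━━━━━━━━┛  
           ┃                  ┃     
           ┗━━━━━━━━━━━━━━━━━━┛     
                                    
                                    


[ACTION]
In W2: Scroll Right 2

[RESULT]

            ┏━━━━━━━━━━━━━━━━━━━┓   
            ┃ MusicSequencer    ┃   
           ┏━━━━━━━━━━━━━━━━━━┓─┨   
           ┃ Terminal         ┃ ┃   
           ┠──────────────────┨ ┃   
           ┃$ wc README.md    ┃ ┃   
    ┏━━━━━━━━━━━━━━━━━━━━━━━━━━━━┓  
    ┃ Spreadsheet                ┃  
    ┠────────────────────────────┨  
    ┃C17: 54                     ┃  
    ┃       C       D       E    ┃  
    ┃----------------------------┃  
    ┃  1        0       0       0┃  
    ┃  2        0       0       0┃  
    ┃  3        0       0       0┃  
    ┗━━━━━━━━━━━━━━━━━━━━━━━━━━━━┛  
           ┃                  ┃     
           ┗━━━━━━━━━━━━━━━━━━┛     
                                    
                                    
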